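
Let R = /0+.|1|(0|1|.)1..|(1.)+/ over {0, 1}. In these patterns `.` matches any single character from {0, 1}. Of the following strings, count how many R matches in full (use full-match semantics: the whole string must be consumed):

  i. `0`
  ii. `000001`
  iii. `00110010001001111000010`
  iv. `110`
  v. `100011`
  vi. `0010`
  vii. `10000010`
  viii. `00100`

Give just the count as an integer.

1

i → no match
ii → match
iii → no match
iv → no match
v → no match
vi → no match
vii → no match
viii → no match
Total matched: 1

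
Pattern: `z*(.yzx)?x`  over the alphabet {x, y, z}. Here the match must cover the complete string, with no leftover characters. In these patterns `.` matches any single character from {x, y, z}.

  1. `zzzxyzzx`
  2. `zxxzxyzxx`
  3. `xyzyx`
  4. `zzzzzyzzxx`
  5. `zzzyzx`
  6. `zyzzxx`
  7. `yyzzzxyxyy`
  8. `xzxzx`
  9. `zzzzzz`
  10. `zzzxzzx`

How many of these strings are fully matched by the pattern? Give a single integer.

0

1. `zzzxyzzx` → no match
2. `zxxzxyzxx` → no match
3. `xyzyx` → no match
4. `zzzzzyzzxx` → no match
5. `zzzyzx` → no match
6. `zyzzxx` → no match
7. `yyzzzxyxyy` → no match — must end with `x`
8. `xzxzx` → no match
9. `zzzzzz` → no match — must end with `x`
10. `zzzxzzx` → no match
Total matched: 0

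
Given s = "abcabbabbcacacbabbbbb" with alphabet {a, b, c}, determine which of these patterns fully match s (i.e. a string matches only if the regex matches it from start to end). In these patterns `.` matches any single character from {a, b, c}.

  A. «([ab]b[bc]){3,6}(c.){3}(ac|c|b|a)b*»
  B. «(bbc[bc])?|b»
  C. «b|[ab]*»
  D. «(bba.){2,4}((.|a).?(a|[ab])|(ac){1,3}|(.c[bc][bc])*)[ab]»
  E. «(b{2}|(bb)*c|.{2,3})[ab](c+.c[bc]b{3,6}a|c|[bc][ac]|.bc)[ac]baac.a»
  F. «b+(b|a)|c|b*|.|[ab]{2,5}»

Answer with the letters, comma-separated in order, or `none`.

A

A → match
B → no match
C → no match
D → no match — must start with "bba"
E → no match — must end with "a"
F → no match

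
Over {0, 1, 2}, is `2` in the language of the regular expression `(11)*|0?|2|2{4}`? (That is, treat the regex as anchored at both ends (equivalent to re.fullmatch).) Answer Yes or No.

Yes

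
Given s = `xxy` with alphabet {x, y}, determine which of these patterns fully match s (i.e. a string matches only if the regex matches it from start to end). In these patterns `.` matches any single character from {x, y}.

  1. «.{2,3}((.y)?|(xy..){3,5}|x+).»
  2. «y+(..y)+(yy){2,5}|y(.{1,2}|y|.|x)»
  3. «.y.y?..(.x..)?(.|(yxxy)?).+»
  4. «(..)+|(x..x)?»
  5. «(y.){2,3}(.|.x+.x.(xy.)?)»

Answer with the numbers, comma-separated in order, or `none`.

1 → match
2 → no match — must start with `y`
3 → no match
4 → no match
5 → no match — must start with `y`

1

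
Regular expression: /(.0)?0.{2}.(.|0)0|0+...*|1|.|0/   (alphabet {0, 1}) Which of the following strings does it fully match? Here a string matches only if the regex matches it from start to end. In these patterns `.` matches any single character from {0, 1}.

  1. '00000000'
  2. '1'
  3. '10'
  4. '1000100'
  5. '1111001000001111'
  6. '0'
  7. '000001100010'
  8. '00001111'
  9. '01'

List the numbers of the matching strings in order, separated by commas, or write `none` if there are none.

1 → match
2 → match
3 → no match
4 → no match
5 → no match
6 → match
7 → match
8 → match
9 → no match

1, 2, 6, 7, 8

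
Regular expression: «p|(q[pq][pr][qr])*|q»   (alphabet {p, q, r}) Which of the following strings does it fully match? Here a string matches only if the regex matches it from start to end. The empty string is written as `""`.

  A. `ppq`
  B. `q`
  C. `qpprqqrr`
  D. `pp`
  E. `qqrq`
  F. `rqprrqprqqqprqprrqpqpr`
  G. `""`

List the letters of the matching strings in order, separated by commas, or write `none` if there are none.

B, C, E, G

A → no match
B → match
C → match
D → no match
E → match
F → no match
G → match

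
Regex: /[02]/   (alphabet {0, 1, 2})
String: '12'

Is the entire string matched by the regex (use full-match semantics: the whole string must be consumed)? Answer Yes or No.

No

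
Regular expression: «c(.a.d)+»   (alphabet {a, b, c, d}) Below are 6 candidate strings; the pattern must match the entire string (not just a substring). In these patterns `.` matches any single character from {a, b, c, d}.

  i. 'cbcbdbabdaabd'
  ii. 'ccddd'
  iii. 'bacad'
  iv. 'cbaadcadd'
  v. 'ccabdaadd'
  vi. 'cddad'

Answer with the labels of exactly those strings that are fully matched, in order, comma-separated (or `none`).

i → no match
ii → no match
iii → no match — must start with 'c'
iv → match
v → match
vi → no match

iv, v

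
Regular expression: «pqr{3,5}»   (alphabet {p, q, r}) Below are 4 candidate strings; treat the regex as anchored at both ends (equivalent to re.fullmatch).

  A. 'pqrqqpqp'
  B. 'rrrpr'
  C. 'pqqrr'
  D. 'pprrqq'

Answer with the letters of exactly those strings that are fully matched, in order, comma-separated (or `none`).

none

A. 'pqrqqpqp' → no match — must end with 'r'
B. 'rrrpr' → no match — must start with 'pqr'
C. 'pqqrr' → no match — must start with 'pqr'
D. 'pprrqq' → no match — must start with 'pqr'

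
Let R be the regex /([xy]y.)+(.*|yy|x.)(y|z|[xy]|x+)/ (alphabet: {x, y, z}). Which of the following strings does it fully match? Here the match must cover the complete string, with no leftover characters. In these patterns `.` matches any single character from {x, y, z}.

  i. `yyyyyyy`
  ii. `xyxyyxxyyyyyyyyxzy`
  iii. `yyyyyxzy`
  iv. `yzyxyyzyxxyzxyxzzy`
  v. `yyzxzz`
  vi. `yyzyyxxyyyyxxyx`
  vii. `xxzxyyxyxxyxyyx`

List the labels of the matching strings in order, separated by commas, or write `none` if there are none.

i, ii, iii, v, vi

i. `yyyyyyy` → match
ii → match
iii. `yyyyyxzy` → match
iv → no match
v. `yyzxzz` → match
vi → match
vii → no match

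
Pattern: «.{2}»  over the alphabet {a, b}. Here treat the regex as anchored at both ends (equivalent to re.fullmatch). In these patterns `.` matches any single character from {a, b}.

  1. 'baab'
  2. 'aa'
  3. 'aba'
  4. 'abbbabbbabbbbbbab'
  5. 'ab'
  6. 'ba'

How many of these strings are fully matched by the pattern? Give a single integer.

3

1. 'baab' → no match
2. 'aa' → match
3. 'aba' → no match
4 → no match
5. 'ab' → match
6. 'ba' → match
Total matched: 3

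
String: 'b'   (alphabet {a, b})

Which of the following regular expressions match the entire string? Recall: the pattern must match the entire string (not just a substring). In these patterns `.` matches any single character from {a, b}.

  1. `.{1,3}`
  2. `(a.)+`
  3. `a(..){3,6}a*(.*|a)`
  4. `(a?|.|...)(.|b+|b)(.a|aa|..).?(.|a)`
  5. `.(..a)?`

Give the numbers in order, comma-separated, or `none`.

1, 5

1 → match
2 → no match — must start with 'a'
3 → no match — must start with 'a'
4 → no match
5 → match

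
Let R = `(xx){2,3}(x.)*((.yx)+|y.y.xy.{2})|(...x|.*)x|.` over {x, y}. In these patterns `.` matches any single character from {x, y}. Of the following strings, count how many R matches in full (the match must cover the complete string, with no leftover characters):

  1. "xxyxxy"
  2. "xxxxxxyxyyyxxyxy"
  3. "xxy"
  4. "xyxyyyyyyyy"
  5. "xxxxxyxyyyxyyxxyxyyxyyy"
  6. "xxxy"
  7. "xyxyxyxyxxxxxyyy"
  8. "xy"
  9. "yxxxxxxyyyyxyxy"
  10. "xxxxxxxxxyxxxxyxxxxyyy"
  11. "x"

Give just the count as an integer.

1 → no match
2 → no match
3 → no match
4 → no match
5 → no match
6 → no match
7 → no match
8 → no match
9 → no match
10 → no match
11 → match
Total matched: 1

1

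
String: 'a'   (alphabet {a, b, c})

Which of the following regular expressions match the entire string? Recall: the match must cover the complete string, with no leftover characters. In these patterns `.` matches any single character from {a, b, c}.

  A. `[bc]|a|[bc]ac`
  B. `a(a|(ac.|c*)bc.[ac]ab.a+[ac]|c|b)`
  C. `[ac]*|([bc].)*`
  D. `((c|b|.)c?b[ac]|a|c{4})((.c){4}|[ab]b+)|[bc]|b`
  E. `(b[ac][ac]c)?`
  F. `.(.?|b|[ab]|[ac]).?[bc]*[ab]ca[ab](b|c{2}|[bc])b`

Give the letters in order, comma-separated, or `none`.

A, C

A → match
B → no match
C → match
D → no match
E → no match
F → no match — must end with 'b'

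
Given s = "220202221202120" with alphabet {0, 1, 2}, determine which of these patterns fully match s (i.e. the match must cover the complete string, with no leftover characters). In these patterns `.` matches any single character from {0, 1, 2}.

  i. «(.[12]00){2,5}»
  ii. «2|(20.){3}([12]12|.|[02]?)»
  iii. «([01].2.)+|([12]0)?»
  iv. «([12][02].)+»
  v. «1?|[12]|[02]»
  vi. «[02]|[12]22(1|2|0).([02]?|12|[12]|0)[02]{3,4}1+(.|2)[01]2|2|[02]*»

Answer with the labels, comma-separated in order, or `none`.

iv

i → no match — must end with "00"
ii → no match
iii → no match
iv → match
v → no match
vi → no match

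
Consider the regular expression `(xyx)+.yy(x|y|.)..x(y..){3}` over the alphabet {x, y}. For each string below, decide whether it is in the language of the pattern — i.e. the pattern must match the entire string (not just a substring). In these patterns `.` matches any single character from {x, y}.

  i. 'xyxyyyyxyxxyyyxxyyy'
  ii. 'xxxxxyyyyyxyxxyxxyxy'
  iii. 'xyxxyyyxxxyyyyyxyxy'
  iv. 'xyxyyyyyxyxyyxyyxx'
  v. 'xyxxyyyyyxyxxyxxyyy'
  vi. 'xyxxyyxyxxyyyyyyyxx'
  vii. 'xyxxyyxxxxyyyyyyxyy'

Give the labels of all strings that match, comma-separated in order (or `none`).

i → no match
ii → no match — must start with 'xyx'
iii → match
iv → no match
v → match
vi → match
vii → no match

iii, v, vi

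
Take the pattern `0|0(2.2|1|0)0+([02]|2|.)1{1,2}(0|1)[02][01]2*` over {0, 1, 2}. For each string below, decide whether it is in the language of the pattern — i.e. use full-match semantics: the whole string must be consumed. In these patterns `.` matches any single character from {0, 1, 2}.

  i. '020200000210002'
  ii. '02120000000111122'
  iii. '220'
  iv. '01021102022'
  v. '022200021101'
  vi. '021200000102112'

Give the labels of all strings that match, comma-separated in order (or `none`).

i, iv, v

i → match
ii → no match
iii → no match — must start with '0'
iv → match
v → match
vi → no match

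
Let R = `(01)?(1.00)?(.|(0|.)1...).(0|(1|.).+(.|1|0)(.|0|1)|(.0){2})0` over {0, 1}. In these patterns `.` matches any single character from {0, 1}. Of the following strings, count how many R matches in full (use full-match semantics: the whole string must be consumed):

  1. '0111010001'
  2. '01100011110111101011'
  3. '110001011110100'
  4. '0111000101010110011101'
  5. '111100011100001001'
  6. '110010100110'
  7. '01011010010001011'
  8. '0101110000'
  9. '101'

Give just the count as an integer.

3

1 → no match — must end with '0'
2 → no match — must end with '0'
3 → match
4 → no match — must end with '0'
5 → no match — must end with '0'
6 → match
7 → no match — must end with '0'
8 → match
9 → no match — must end with '0'
Total matched: 3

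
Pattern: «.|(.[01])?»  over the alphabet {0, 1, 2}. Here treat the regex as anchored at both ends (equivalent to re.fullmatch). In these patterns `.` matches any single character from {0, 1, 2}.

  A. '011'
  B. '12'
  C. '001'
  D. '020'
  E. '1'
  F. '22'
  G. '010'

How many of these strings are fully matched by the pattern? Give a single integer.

A → no match
B → no match
C → no match
D → no match
E → match
F → no match
G → no match
Total matched: 1

1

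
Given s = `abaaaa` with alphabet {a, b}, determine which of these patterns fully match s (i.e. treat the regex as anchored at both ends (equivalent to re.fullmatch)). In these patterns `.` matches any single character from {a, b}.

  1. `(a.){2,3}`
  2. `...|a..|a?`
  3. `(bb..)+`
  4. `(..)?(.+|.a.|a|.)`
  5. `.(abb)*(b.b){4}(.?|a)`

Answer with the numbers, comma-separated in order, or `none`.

1, 4

1 → match
2 → no match
3 → no match — must start with `bb`
4 → match
5 → no match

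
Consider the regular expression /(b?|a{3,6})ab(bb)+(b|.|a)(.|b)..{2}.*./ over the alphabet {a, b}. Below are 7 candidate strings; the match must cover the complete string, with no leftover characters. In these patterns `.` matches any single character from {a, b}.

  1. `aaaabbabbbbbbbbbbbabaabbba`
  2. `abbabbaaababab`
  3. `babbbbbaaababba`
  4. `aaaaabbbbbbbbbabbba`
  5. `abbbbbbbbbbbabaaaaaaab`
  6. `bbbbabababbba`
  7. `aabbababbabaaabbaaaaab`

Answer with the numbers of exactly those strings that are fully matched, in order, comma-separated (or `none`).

3, 4, 5

1 → no match
2 → no match
3 → match
4 → match
5 → match
6 → no match
7 → no match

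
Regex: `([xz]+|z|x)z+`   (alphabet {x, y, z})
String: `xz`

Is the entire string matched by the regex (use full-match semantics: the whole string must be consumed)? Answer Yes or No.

Yes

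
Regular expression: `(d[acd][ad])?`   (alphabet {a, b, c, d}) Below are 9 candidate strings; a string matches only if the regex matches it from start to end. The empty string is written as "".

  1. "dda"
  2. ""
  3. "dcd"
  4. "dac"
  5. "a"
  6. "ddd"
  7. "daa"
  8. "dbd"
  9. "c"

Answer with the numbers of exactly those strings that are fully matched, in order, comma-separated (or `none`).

1, 2, 3, 6, 7

1. "dda" → match
2. "" → match
3. "dcd" → match
4. "dac" → no match
5. "a" → no match
6. "ddd" → match
7. "daa" → match
8. "dbd" → no match
9. "c" → no match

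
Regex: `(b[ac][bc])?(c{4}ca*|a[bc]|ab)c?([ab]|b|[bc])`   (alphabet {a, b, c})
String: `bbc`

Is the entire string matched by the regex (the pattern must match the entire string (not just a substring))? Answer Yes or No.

No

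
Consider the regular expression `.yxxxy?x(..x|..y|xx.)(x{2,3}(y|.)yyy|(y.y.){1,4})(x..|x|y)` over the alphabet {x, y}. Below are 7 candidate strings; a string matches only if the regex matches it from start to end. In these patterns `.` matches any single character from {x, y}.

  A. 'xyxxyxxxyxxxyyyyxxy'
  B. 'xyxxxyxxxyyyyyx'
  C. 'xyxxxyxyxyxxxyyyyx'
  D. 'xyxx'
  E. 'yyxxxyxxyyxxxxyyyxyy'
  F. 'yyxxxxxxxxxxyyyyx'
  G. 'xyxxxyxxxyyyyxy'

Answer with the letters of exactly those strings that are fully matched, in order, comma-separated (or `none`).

A → no match
B → match
C → match
D → no match
E → match
F → match
G → match

B, C, E, F, G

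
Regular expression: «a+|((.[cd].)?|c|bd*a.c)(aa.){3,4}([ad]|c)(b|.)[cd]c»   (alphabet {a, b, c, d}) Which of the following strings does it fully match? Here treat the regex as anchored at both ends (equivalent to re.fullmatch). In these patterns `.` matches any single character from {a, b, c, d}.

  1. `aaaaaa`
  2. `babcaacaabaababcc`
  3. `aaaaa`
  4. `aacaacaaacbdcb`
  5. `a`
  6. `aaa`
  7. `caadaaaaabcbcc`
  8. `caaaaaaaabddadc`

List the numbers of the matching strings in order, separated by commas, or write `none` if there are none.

1 → match
2 → match
3 → match
4 → no match
5 → match
6 → match
7 → match
8 → no match

1, 2, 3, 5, 6, 7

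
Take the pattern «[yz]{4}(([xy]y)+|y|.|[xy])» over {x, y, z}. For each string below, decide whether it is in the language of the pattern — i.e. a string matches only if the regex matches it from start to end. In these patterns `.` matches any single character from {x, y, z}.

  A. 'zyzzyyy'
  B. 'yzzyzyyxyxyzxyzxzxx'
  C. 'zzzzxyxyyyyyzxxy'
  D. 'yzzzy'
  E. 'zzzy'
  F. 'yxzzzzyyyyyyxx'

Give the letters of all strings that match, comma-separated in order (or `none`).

A → no match
B → no match
C → no match
D → match
E → no match
F → no match

D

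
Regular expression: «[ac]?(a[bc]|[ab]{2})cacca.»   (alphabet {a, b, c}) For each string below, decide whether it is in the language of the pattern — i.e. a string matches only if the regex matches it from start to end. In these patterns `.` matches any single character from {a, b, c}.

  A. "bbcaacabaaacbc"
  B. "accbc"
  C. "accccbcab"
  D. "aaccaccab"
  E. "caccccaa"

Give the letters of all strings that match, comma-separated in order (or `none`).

A → no match
B → no match
C → no match
D → match
E → no match

D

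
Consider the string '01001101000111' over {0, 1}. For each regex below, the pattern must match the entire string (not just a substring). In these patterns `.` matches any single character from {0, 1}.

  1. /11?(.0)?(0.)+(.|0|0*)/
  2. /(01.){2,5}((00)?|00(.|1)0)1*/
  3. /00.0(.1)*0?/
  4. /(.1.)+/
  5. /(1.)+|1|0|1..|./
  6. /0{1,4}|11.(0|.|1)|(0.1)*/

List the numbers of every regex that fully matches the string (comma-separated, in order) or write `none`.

1 → no match — must start with '1'
2 → match
3 → no match — must start with '00'
4 → no match
5 → no match
6 → no match

2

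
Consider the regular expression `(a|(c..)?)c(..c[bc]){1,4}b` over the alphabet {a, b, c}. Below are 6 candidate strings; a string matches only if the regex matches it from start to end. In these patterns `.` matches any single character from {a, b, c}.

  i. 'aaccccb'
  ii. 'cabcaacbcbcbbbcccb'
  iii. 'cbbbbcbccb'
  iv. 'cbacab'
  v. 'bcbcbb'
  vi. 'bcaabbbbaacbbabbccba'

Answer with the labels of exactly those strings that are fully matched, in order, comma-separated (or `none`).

i → no match
ii → no match
iii → no match
iv → no match
v → no match
vi → no match — must end with 'b'

none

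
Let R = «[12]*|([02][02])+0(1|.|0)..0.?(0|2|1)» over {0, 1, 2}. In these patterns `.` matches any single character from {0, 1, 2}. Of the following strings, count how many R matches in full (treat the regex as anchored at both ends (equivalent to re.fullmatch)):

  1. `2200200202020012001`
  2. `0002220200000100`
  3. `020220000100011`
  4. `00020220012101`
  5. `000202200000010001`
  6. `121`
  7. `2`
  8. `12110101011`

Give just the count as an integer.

7

1 → match
2 → match
3 → match
4 → match
5 → match
6. `121` → match
7. `2` → match
8. `12110101011` → no match
Total matched: 7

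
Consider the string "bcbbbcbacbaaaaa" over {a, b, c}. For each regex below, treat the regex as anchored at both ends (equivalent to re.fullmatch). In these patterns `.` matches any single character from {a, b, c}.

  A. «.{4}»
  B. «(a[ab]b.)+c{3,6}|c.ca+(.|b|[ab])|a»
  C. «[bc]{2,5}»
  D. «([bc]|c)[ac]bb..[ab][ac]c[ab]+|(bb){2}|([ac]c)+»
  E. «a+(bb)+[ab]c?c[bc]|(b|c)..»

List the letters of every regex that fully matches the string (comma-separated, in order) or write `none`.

D

A → no match
B → no match
C → no match
D → match
E → no match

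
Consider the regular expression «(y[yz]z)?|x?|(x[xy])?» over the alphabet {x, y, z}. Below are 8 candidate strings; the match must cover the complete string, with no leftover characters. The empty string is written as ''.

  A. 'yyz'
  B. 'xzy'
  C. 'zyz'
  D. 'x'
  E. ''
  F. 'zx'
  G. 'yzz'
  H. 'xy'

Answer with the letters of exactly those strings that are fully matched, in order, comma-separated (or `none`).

A → match
B → no match
C → no match
D → match
E → match
F → no match
G → match
H → match

A, D, E, G, H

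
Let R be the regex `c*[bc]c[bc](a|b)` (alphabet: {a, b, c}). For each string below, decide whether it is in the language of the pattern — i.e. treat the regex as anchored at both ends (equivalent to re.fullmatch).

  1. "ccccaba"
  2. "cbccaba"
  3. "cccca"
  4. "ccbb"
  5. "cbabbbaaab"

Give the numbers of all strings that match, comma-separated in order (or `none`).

1 → no match
2 → no match
3 → match
4 → match
5 → no match

3, 4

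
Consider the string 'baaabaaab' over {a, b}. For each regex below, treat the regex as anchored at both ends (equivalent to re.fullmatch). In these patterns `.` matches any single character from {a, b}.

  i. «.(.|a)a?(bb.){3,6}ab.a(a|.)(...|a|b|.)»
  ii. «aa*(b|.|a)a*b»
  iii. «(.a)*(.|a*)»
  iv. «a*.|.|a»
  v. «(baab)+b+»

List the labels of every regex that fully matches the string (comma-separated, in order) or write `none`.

i → no match
ii → no match — must start with 'a'
iii → match
iv → no match
v → no match — must start with 'baab'

iii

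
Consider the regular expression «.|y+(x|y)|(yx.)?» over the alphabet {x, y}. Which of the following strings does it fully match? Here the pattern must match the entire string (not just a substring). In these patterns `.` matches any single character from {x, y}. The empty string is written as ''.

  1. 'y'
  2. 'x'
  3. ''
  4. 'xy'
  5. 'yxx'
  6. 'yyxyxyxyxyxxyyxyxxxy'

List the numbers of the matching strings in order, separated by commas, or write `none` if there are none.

1, 2, 3, 5

1 → match
2 → match
3 → match
4 → no match
5 → match
6 → no match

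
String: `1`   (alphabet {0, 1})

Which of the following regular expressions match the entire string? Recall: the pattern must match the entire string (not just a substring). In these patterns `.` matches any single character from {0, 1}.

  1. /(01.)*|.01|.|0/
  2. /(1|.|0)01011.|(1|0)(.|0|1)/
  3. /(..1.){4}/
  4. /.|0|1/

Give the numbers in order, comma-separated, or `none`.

1, 4

1 → match
2 → no match
3 → no match
4 → match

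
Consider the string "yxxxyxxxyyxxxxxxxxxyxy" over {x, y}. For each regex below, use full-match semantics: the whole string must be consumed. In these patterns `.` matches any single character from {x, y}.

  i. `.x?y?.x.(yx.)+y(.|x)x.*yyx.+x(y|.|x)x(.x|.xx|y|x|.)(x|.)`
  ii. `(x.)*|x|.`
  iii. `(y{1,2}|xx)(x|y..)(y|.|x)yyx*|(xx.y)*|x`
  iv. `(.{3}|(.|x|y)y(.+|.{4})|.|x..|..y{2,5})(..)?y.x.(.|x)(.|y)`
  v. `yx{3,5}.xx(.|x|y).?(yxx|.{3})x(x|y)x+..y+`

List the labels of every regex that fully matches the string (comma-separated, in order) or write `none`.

v

i → no match
ii → no match
iii → no match
iv → no match
v → match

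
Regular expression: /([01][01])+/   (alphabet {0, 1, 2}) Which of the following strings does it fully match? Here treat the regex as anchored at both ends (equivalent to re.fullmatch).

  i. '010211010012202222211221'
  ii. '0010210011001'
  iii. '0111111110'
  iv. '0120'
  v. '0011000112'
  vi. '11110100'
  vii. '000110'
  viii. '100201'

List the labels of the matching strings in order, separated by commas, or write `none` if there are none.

i → no match
ii → no match
iii. '0111111110' → match
iv. '0120' → no match
v. '0011000112' → no match
vi. '11110100' → match
vii. '000110' → match
viii. '100201' → no match

iii, vi, vii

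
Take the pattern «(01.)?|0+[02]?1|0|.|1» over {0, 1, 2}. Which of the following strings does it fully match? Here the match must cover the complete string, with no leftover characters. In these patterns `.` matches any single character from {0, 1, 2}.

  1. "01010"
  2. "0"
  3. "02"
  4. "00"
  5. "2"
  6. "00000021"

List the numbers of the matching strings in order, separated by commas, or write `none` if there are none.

1 → no match
2 → match
3 → no match
4 → no match
5 → match
6 → match

2, 5, 6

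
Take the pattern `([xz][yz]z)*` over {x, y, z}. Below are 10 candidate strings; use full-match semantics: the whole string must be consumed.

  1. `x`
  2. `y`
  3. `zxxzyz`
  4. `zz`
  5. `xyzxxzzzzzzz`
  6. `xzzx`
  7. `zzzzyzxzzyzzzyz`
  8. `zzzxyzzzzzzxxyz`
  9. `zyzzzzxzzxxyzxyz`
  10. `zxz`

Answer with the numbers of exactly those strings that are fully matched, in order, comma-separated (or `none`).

none

1 → no match
2 → no match
3 → no match
4 → no match
5 → no match
6 → no match
7 → no match
8 → no match
9 → no match
10 → no match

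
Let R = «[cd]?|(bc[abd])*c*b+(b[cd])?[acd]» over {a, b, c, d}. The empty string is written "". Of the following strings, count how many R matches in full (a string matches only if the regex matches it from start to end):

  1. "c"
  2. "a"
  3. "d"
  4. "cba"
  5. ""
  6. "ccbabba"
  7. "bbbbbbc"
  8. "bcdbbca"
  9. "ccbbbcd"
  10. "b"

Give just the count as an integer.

7

1. "c" → match
2. "a" → no match
3. "d" → match
4. "cba" → match
5. "" → match
6. "ccbabba" → no match
7. "bbbbbbc" → match
8. "bcdbbca" → match
9. "ccbbbcd" → match
10. "b" → no match
Total matched: 7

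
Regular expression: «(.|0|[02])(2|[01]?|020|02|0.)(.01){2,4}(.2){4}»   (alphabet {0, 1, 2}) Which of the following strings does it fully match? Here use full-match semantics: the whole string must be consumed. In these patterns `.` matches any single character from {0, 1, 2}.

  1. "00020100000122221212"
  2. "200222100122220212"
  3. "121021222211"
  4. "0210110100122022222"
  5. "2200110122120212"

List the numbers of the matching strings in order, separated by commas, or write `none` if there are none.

1 → no match
2 → no match
3 → no match — must end with "2"
4 → match
5 → match

4, 5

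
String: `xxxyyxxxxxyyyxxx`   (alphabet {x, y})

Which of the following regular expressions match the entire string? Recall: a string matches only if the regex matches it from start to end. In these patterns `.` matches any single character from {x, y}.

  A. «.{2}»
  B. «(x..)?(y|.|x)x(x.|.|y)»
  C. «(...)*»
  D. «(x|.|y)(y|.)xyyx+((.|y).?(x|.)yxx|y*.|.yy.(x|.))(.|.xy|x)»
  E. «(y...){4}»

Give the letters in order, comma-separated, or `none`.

D

A → no match
B → no match
C → no match
D → match
E → no match — must start with `y`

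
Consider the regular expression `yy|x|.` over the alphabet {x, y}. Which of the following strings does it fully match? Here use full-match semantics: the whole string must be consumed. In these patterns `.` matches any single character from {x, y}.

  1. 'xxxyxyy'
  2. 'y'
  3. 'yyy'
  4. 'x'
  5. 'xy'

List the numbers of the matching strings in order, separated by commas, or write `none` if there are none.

2, 4

1 → no match
2 → match
3 → no match
4 → match
5 → no match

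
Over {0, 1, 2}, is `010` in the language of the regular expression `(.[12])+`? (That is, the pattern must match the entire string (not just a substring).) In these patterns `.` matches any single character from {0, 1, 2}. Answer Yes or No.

No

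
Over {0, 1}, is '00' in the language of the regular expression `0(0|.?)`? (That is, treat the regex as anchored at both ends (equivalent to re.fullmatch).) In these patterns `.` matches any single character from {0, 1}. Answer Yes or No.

Yes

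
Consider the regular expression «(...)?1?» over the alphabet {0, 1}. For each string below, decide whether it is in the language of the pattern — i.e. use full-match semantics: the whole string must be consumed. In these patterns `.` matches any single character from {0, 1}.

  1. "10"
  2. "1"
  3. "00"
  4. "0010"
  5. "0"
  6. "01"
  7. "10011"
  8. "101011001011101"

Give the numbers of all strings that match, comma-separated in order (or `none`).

1 → no match
2 → match
3 → no match
4 → no match
5 → no match
6 → no match
7 → no match
8 → no match

2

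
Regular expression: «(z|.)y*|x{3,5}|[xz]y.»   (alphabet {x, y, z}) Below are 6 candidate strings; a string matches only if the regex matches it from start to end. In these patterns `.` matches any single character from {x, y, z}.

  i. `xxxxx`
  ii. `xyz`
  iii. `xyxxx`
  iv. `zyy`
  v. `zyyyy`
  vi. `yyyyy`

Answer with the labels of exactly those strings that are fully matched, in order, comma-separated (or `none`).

i → match
ii → match
iii → no match
iv → match
v → match
vi → match

i, ii, iv, v, vi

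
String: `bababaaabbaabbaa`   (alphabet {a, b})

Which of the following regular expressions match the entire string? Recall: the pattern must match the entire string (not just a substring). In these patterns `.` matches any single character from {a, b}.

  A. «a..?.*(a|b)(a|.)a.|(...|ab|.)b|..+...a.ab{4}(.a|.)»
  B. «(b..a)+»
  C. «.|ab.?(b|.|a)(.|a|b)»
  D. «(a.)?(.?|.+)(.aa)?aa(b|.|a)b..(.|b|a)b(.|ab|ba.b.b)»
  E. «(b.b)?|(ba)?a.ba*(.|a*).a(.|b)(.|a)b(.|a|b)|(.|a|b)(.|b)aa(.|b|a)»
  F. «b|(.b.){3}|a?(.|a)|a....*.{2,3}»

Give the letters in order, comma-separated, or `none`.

B

A → no match
B → match
C → no match
D → no match
E → no match
F → no match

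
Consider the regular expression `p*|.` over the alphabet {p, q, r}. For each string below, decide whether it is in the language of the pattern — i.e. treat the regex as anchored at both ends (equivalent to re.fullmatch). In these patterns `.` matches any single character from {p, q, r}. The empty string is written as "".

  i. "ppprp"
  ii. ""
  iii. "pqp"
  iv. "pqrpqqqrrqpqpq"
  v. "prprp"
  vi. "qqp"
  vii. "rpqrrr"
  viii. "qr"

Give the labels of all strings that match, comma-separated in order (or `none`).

ii

i → no match
ii → match
iii → no match
iv → no match
v → no match
vi → no match
vii → no match
viii → no match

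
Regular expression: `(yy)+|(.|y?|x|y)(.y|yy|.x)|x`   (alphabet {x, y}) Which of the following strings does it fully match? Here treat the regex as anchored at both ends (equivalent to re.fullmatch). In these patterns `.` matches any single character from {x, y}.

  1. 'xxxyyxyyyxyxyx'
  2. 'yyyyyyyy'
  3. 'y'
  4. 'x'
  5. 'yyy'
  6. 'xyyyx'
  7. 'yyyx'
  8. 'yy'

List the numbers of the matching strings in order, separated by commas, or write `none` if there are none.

2, 4, 5, 8

1 → no match
2 → match
3 → no match
4 → match
5 → match
6 → no match
7 → no match
8 → match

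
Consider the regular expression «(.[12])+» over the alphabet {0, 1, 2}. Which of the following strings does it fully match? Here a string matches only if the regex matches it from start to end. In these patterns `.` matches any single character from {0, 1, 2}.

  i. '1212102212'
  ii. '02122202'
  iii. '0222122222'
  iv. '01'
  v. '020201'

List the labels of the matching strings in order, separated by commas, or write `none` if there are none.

ii, iii, iv, v

i → no match
ii → match
iii → match
iv → match
v → match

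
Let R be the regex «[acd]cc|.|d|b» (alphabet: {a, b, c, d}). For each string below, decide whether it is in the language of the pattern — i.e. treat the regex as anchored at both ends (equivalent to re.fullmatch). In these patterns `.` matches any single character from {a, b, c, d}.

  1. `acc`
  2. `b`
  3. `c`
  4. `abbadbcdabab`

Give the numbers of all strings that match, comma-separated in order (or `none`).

1 → match
2 → match
3 → match
4 → no match

1, 2, 3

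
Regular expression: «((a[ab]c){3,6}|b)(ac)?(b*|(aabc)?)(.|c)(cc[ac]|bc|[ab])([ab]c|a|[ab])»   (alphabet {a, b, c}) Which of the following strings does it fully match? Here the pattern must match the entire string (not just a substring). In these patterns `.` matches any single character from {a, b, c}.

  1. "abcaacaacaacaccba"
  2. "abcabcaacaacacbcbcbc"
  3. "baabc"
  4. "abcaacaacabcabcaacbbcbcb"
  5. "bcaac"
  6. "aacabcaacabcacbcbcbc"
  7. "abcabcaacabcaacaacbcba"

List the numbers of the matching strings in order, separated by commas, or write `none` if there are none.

1, 2, 3, 4, 5, 6, 7

1 → match
2 → match
3 → match
4 → match
5 → match
6 → match
7 → match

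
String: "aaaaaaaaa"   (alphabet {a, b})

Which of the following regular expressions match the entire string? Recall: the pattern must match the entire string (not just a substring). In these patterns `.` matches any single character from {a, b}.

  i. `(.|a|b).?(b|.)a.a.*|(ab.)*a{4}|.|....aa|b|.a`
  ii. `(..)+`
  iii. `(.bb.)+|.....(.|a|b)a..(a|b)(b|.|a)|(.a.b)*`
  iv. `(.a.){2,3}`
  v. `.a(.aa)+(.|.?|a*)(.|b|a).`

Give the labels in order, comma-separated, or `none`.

i → match
ii → no match
iii → no match
iv → match
v → match

i, iv, v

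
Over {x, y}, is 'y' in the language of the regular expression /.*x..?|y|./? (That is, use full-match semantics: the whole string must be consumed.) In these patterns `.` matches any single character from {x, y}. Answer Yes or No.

Yes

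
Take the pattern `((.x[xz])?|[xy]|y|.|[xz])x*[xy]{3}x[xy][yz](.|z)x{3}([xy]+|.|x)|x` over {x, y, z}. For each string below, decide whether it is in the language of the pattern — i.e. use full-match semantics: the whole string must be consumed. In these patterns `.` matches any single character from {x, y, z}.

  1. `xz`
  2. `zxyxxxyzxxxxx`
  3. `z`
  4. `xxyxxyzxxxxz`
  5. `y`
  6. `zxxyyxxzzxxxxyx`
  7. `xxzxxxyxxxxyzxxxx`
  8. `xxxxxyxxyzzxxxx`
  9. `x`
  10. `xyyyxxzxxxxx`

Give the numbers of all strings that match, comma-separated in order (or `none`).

2, 4, 6, 7, 8, 9, 10

1 → no match
2 → match
3 → no match
4 → match
5 → no match
6 → match
7 → match
8 → match
9 → match
10 → match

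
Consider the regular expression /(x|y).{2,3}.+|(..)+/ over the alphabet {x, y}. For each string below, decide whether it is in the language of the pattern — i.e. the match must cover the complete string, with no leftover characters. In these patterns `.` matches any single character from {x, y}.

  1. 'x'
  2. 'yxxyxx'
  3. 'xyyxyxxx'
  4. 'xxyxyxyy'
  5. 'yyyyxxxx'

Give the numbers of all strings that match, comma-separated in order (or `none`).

2, 3, 4, 5

1 → no match
2 → match
3 → match
4 → match
5 → match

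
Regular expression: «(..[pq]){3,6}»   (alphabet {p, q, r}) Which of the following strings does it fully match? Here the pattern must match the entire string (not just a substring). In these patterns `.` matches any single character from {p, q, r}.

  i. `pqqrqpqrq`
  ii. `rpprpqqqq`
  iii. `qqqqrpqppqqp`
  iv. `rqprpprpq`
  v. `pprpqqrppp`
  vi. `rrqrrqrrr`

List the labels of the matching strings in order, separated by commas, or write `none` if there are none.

i. `pqqrqpqrq` → match
ii. `rpprpqqqq` → match
iii. `qqqqrpqppqqp` → match
iv. `rqprpprpq` → match
v. `pprpqqrppp` → no match
vi. `rrqrrqrrr` → no match

i, ii, iii, iv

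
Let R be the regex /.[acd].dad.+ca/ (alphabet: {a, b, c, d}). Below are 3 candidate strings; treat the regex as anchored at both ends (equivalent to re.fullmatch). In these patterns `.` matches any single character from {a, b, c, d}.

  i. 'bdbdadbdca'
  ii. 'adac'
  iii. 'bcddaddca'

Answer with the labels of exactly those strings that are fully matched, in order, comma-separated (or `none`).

i → match
ii → no match — must end with 'ca'
iii → match

i, iii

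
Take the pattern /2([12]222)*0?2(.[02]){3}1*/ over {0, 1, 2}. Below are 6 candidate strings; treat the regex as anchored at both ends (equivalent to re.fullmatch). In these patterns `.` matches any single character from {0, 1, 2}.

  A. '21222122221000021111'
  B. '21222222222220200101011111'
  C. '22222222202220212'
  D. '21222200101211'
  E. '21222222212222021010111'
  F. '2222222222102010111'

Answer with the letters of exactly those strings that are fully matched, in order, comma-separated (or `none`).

A, B, C, D, E, F

A → match
B → match
C → match
D → match
E → match
F → match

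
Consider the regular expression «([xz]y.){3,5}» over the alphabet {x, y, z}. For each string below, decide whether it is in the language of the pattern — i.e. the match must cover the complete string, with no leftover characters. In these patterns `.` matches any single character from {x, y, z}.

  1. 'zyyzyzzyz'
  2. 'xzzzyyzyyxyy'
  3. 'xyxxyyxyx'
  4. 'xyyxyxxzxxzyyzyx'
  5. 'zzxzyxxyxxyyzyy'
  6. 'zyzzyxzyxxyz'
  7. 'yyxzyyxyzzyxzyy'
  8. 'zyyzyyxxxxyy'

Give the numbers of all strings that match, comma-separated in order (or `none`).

1 → match
2 → no match
3 → match
4 → no match
5 → no match
6 → match
7 → no match
8 → no match

1, 3, 6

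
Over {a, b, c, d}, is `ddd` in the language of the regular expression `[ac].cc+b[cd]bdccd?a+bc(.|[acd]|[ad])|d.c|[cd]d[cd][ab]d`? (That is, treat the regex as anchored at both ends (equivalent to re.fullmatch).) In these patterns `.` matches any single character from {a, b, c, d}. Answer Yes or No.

No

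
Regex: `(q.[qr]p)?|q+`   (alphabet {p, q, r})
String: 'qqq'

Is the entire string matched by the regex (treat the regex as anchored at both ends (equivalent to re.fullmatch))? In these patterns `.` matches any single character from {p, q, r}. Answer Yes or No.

Yes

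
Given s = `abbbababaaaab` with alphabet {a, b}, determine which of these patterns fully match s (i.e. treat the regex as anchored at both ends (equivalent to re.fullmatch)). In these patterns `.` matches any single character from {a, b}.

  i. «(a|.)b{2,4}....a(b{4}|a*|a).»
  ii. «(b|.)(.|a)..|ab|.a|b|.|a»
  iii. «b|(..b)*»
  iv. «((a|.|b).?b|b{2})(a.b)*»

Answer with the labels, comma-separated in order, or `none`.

i

i → match
ii → no match
iii → no match
iv → no match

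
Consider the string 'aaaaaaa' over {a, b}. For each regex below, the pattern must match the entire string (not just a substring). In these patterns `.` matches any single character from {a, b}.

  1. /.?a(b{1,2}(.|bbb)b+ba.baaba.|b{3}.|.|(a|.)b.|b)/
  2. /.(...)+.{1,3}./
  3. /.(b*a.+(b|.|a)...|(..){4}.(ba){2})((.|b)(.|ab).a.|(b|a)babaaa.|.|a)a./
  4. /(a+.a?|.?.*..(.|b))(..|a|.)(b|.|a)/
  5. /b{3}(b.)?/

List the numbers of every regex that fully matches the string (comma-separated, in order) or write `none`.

2, 4

1 → no match
2 → match
3 → no match
4 → match
5 → no match — must start with 'b'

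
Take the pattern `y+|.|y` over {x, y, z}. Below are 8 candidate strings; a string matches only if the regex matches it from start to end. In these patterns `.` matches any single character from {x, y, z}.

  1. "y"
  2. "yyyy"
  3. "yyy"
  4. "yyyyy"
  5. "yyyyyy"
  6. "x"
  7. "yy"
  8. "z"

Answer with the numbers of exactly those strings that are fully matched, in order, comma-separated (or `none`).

1, 2, 3, 4, 5, 6, 7, 8

1 → match
2 → match
3 → match
4 → match
5 → match
6 → match
7 → match
8 → match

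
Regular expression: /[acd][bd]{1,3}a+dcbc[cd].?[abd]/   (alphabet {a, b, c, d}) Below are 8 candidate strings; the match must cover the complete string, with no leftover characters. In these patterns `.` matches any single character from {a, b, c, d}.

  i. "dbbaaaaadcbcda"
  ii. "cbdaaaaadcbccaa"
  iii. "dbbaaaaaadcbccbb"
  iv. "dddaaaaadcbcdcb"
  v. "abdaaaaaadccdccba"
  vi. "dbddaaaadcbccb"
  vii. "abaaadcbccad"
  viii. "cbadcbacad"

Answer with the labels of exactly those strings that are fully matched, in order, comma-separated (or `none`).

i → match
ii → match
iii → match
iv → match
v → no match
vi → match
vii → match
viii → no match

i, ii, iii, iv, vi, vii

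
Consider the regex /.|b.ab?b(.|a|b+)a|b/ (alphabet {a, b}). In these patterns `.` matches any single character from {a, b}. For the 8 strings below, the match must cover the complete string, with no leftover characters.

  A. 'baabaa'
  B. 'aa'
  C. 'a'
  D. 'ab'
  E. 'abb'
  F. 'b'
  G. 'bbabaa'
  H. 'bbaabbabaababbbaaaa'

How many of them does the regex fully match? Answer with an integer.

4

A → match
B → no match
C → match
D → no match
E → no match
F → match
G → match
H → no match
Total matched: 4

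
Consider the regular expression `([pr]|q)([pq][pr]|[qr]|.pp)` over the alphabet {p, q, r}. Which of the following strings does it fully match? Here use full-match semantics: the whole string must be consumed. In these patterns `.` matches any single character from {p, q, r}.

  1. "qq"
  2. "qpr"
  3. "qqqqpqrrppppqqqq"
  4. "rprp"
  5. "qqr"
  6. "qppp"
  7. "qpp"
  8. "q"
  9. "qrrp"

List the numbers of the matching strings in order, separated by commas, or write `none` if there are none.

1, 2, 5, 6, 7

1. "qq" → match
2. "qpr" → match
3 → no match
4. "rprp" → no match
5. "qqr" → match
6. "qppp" → match
7. "qpp" → match
8. "q" → no match
9. "qrrp" → no match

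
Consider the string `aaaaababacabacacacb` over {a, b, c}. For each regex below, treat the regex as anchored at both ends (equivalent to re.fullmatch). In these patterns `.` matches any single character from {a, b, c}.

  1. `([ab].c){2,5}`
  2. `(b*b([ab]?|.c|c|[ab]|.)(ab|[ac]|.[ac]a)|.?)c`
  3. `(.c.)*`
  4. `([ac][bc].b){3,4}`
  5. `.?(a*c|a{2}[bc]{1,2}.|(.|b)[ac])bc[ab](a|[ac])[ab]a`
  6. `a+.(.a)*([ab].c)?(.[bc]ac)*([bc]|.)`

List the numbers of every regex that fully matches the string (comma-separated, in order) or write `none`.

1 → no match — must end with `c`
2 → no match — must end with `c`
3 → no match
4 → no match
5 → no match — must end with `a`
6 → match

6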